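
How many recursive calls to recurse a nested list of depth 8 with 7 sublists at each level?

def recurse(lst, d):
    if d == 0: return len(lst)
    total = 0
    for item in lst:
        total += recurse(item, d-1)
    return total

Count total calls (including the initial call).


At depth 0 (root): 1 call
At depth 1: each of 1 parents calls recurse on 7 children = 7 calls
At depth 2: each of 7 parents calls recurse on 7 children = 49 calls
At depth 3: each of 49 parents calls recurse on 7 children = 343 calls
At depth 4: each of 343 parents calls recurse on 7 children = 2401 calls
At depth 5: each of 2401 parents calls recurse on 7 children = 16807 calls
At depth 6: each of 16807 parents calls recurse on 7 children = 117649 calls
At depth 7: each of 117649 parents calls recurse on 7 children = 823543 calls
At depth 8: each of 823543 parents calls recurse on 7 children = 5764801 calls
Total: 1 + 7 + 49 + 343 + 2401 + 16807 + 117649 + 823543 + 5764801 = 6725601

6725601


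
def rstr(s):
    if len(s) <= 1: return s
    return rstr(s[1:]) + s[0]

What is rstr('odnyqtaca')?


rstr('odnyqtaca') = rstr('dnyqtaca') + 'o'
rstr('dnyqtaca') = rstr('nyqtaca') + 'd'
rstr('nyqtaca') = rstr('yqtaca') + 'n'
rstr('yqtaca') = rstr('qtaca') + 'y'
rstr('qtaca') = rstr('taca') + 'q'
rstr('taca') = rstr('aca') + 't'
rstr('aca') = rstr('ca') + 'a'
rstr('ca') = rstr('a') + 'c'
rstr('a') = 'a'  (base case)
Concatenating: 'a' + 'c' + 'a' + 't' + 'q' + 'y' + 'n' + 'd' + 'o' = 'acatqyndo'

acatqyndo


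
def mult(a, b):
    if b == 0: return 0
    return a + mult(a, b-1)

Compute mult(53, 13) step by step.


mult(53, 13) = 53 + mult(53, 12)
mult(53, 12) = 53 + mult(53, 11)
mult(53, 11) = 53 + mult(53, 10)
mult(53, 10) = 53 + mult(53, 9)
mult(53, 9) = 53 + mult(53, 8)
mult(53, 8) = 53 + mult(53, 7)
mult(53, 7) = 53 + mult(53, 6)
mult(53, 6) = 53 + mult(53, 5)
mult(53, 5) = 53 + mult(53, 4)
mult(53, 4) = 53 + mult(53, 3)
mult(53, 3) = 53 + mult(53, 2)
mult(53, 2) = 53 + mult(53, 1)
mult(53, 1) = 53 + mult(53, 0)
mult(53, 0) = 0  (base case)
Total: 53 + 53 + 53 + 53 + 53 + 53 + 53 + 53 + 53 + 53 + 53 + 53 + 53 + 0 = 689

689


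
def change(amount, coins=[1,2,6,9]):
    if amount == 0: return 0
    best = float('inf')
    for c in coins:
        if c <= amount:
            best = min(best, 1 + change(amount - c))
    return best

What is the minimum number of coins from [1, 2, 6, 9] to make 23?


Building up with DP:
change(0) = 0
change(1) = min(1+change(0)=1+0=1) = 1
change(2) = min(1+change(1)=1+1=2, 1+change(0)=1+0=1) = 1
change(3) = min(1+change(2)=1+1=2, 1+change(1)=1+1=2) = 2
change(4) = min(1+change(3)=1+2=3, 1+change(2)=1+1=2) = 2
change(5) = min(1+change(4)=1+2=3, 1+change(3)=1+2=3) = 3
change(6) = min(1+change(5)=1+3=4, 1+change(4)=1+2=3, 1+change(0)=1+0=1) = 1
change(7) = min(1+change(6)=1+1=2, 1+change(5)=1+3=4, 1+change(1)=1+1=2) = 2
change(8) = min(1+change(7)=1+2=3, 1+change(6)=1+1=2, 1+change(2)=1+1=2) = 2
change(9) = min(1+change(8)=1+2=3, 1+change(7)=1+2=3, 1+change(3)=1+2=3, 1+change(0)=1+0=1) = 1
change(10) = min(1+change(9)=1+1=2, 1+change(8)=1+2=3, 1+change(4)=1+2=3, 1+change(1)=1+1=2) = 2
change(11) = min(1+change(10)=1+2=3, 1+change(9)=1+1=2, 1+change(5)=1+3=4, 1+change(2)=1+1=2) = 2
change(12) = min(1+change(11)=1+2=3, 1+change(10)=1+2=3, 1+change(6)=1+1=2, 1+change(3)=1+2=3) = 2
change(13) = min(1+change(12)=1+2=3, 1+change(11)=1+2=3, 1+change(7)=1+2=3, 1+change(4)=1+2=3) = 3
change(14) = min(1+change(13)=1+3=4, 1+change(12)=1+2=3, 1+change(8)=1+2=3, 1+change(5)=1+3=4) = 3
change(15) = min(1+change(14)=1+3=4, 1+change(13)=1+3=4, 1+change(9)=1+1=2, 1+change(6)=1+1=2) = 2
change(16) = min(1+change(15)=1+2=3, 1+change(14)=1+3=4, 1+change(10)=1+2=3, 1+change(7)=1+2=3) = 3
change(17) = min(1+change(16)=1+3=4, 1+change(15)=1+2=3, 1+change(11)=1+2=3, 1+change(8)=1+2=3) = 3
change(18) = min(1+change(17)=1+3=4, 1+change(16)=1+3=4, 1+change(12)=1+2=3, 1+change(9)=1+1=2) = 2
change(19) = min(1+change(18)=1+2=3, 1+change(17)=1+3=4, 1+change(13)=1+3=4, 1+change(10)=1+2=3) = 3
change(20) = min(1+change(19)=1+3=4, 1+change(18)=1+2=3, 1+change(14)=1+3=4, 1+change(11)=1+2=3) = 3
change(21) = min(1+change(20)=1+3=4, 1+change(19)=1+3=4, 1+change(15)=1+2=3, 1+change(12)=1+2=3) = 3
change(22) = min(1+change(21)=1+3=4, 1+change(20)=1+3=4, 1+change(16)=1+3=4, 1+change(13)=1+3=4) = 4
change(23) = min(1+change(22)=1+4=5, 1+change(21)=1+3=4, 1+change(17)=1+3=4, 1+change(14)=1+3=4) = 4

4


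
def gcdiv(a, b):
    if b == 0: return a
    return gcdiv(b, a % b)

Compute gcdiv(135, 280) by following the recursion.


gcdiv(135, 280) = gcdiv(280, 135)
gcdiv(280, 135) = gcdiv(135, 10)
gcdiv(135, 10) = gcdiv(10, 5)
gcdiv(10, 5) = gcdiv(5, 0)
gcdiv(5, 0) = 5  (base case)

5


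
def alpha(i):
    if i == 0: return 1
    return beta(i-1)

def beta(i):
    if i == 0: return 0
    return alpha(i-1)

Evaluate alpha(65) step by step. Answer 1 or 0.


alpha(65) = beta(64)
beta(64) = alpha(63)
alpha(63) = beta(62)
beta(62) = alpha(61)
alpha(61) = beta(60)
beta(60) = alpha(59)
alpha(59) = beta(58)
beta(58) = alpha(57)
alpha(57) = beta(56)
beta(56) = alpha(55)
alpha(55) = beta(54)
beta(54) = alpha(53)
alpha(53) = beta(52)
beta(52) = alpha(51)
alpha(51) = beta(50)
beta(50) = alpha(49)
alpha(49) = beta(48)
beta(48) = alpha(47)
alpha(47) = beta(46)
beta(46) = alpha(45)
alpha(45) = beta(44)
beta(44) = alpha(43)
alpha(43) = beta(42)
beta(42) = alpha(41)
alpha(41) = beta(40)
beta(40) = alpha(39)
alpha(39) = beta(38)
beta(38) = alpha(37)
alpha(37) = beta(36)
beta(36) = alpha(35)
alpha(35) = beta(34)
beta(34) = alpha(33)
alpha(33) = beta(32)
beta(32) = alpha(31)
alpha(31) = beta(30)
beta(30) = alpha(29)
alpha(29) = beta(28)
beta(28) = alpha(27)
alpha(27) = beta(26)
beta(26) = alpha(25)
alpha(25) = beta(24)
beta(24) = alpha(23)
alpha(23) = beta(22)
beta(22) = alpha(21)
alpha(21) = beta(20)
beta(20) = alpha(19)
alpha(19) = beta(18)
beta(18) = alpha(17)
alpha(17) = beta(16)
beta(16) = alpha(15)
alpha(15) = beta(14)
beta(14) = alpha(13)
alpha(13) = beta(12)
beta(12) = alpha(11)
alpha(11) = beta(10)
beta(10) = alpha(9)
alpha(9) = beta(8)
beta(8) = alpha(7)
alpha(7) = beta(6)
beta(6) = alpha(5)
alpha(5) = beta(4)
beta(4) = alpha(3)
alpha(3) = beta(2)
beta(2) = alpha(1)
alpha(1) = beta(0)
beta(0) = 0  (base case)
Result: 0

0


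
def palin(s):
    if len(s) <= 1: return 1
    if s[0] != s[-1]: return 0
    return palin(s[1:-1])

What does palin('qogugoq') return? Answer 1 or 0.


palin('qogugoq'): s[0]='q' == s[-1]='q' -> check palin('ogugo')
palin('ogugo'): s[0]='o' == s[-1]='o' -> check palin('gug')
palin('gug'): s[0]='g' == s[-1]='g' -> check palin('u')
palin('u'): len <= 1 -> return 1  (base case)
Result: 1 (palindrome)

1


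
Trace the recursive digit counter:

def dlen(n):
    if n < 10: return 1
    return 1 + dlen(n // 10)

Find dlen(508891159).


dlen(508891159) = 1 + dlen(50889115)
dlen(50889115) = 1 + dlen(5088911)
dlen(5088911) = 1 + dlen(508891)
dlen(508891) = 1 + dlen(50889)
dlen(50889) = 1 + dlen(5088)
dlen(5088) = 1 + dlen(508)
dlen(508) = 1 + dlen(50)
dlen(50) = 1 + dlen(5)
dlen(5) = 1  (base case: 5 < 10)
Unwinding: 1 + 1 + 1 + 1 + 1 + 1 + 1 + 1 + 1 = 9

9


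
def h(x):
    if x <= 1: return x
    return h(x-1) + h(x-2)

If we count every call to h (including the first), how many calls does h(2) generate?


Let C(n) = total calls for h(n)
C(0) = 1, C(1) = 1
C(2) = 1 + C(1) + C(0) = 1 + 1 + 1 = 3

3


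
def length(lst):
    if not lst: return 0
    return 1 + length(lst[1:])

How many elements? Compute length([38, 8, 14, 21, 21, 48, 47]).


length([38, 8, 14, 21, 21, 48, 47]) = 1 + length([8, 14, 21, 21, 48, 47])
length([8, 14, 21, 21, 48, 47]) = 1 + length([14, 21, 21, 48, 47])
length([14, 21, 21, 48, 47]) = 1 + length([21, 21, 48, 47])
length([21, 21, 48, 47]) = 1 + length([21, 48, 47])
length([21, 48, 47]) = 1 + length([48, 47])
length([48, 47]) = 1 + length([47])
length([47]) = 1 + length([])
length([]) = 0  (base case)
Unwinding: 1 + 1 + 1 + 1 + 1 + 1 + 1 + 0 = 7

7


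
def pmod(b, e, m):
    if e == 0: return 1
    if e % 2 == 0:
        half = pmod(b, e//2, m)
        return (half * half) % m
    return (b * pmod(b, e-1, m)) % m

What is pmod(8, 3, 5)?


pmod(8, 3, 5): e is odd, compute pmod(8, 2, 5)
  pmod(8, 2, 5): e is even, compute pmod(8, 1, 5)
    pmod(8, 1, 5): e is odd, compute pmod(8, 0, 5)
      pmod(8, 0, 5) = 1
    (8 * 1) % 5 = 3
  half=3, (3*3) % 5 = 4
(8 * 4) % 5 = 2

2


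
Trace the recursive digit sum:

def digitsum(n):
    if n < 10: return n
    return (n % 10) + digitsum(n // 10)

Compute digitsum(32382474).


digitsum(32382474) = 4 + digitsum(3238247)
digitsum(3238247) = 7 + digitsum(323824)
digitsum(323824) = 4 + digitsum(32382)
digitsum(32382) = 2 + digitsum(3238)
digitsum(3238) = 8 + digitsum(323)
digitsum(323) = 3 + digitsum(32)
digitsum(32) = 2 + digitsum(3)
digitsum(3) = 3  (base case)
Total: 4 + 7 + 4 + 2 + 8 + 3 + 2 + 3 = 33

33


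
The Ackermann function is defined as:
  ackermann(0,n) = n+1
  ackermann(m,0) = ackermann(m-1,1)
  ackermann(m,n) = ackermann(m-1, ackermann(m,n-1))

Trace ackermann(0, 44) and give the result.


ackermann(0, 44) = 45
Result: ackermann(0, 44) = 45

45


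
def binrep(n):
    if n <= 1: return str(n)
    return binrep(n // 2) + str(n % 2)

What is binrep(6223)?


binrep(6223) = binrep(3111) + '1'
binrep(3111) = binrep(1555) + '1'
binrep(1555) = binrep(777) + '1'
binrep(777) = binrep(388) + '1'
binrep(388) = binrep(194) + '0'
binrep(194) = binrep(97) + '0'
binrep(97) = binrep(48) + '1'
binrep(48) = binrep(24) + '0'
binrep(24) = binrep(12) + '0'
binrep(12) = binrep(6) + '0'
binrep(6) = binrep(3) + '0'
binrep(3) = binrep(1) + '1'
binrep(1) = '1'  (base case)
Concatenating: '1' + '1' + '0' + '0' + '0' + '0' + '1' + '0' + '0' + '1' + '1' + '1' + '1' = '1100001001111'

1100001001111


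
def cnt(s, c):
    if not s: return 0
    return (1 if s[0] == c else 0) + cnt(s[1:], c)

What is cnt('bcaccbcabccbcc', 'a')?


s[0]='b' != 'a' -> 0
s[0]='c' != 'a' -> 0
s[0]='a' == 'a' -> 1
s[0]='c' != 'a' -> 0
s[0]='c' != 'a' -> 0
s[0]='b' != 'a' -> 0
s[0]='c' != 'a' -> 0
s[0]='a' == 'a' -> 1
s[0]='b' != 'a' -> 0
s[0]='c' != 'a' -> 0
s[0]='c' != 'a' -> 0
s[0]='b' != 'a' -> 0
s[0]='c' != 'a' -> 0
s[0]='c' != 'a' -> 0
Sum: 0 + 0 + 1 + 0 + 0 + 0 + 0 + 1 + 0 + 0 + 0 + 0 + 0 + 0 = 2

2


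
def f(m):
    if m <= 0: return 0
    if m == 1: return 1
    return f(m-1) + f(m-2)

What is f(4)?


Computing f(4) bottom-up:
f(0) = 0
f(1) = 1
f(2) = f(1) + f(0) = 1 + 0 = 1
f(3) = f(2) + f(1) = 1 + 1 = 2
f(4) = f(3) + f(2) = 2 + 1 = 3

3


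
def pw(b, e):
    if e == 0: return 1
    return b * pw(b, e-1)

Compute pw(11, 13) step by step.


pw(11, 13)
= 11 * pw(11, 12)
= 11 * 11 * pw(11, 11)
= 11 * 11 * 11 * pw(11, 10)
= 11 * 11 * 11 * 11 * pw(11, 9)
= 11 * 11 * 11 * 11 * 11 * pw(11, 8)
= 11 * 11 * 11 * 11 * 11 * 11 * pw(11, 7)
= 11 * 11 * 11 * 11 * 11 * 11 * 11 * pw(11, 6)
= 11 * 11 * 11 * 11 * 11 * 11 * 11 * 11 * pw(11, 5)
= 11 * 11 * 11 * 11 * 11 * 11 * 11 * 11 * 11 * pw(11, 4)
= 11 * 11 * 11 * 11 * 11 * 11 * 11 * 11 * 11 * 11 * pw(11, 3)
= 11 * 11 * 11 * 11 * 11 * 11 * 11 * 11 * 11 * 11 * 11 * pw(11, 2)
= 11 * 11 * 11 * 11 * 11 * 11 * 11 * 11 * 11 * 11 * 11 * 11 * pw(11, 1)
= 11 * 11 * 11 * 11 * 11 * 11 * 11 * 11 * 11 * 11 * 11 * 11 * 11 * pw(11, 0)
= 11 * 11 * 11 * 11 * 11 * 11 * 11 * 11 * 11 * 11 * 11 * 11 * 11 * 1
= 34522712143931

34522712143931


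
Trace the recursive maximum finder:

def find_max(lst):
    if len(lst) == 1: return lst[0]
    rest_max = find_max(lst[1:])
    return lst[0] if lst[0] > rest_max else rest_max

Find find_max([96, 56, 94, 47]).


find_max([96, 56, 94, 47]): compare 96 with find_max([56, 94, 47])
find_max([56, 94, 47]): compare 56 with find_max([94, 47])
find_max([94, 47]): compare 94 with find_max([47])
find_max([47]) = 47  (base case)
Compare 94 with 47 -> 94
Compare 56 with 94 -> 94
Compare 96 with 94 -> 96

96


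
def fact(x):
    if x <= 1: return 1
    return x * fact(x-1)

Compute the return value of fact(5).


fact(5)
= 5 * fact(4)
= 5 * 4 * fact(3)
= 5 * 4 * 3 * fact(2)
= 5 * 4 * 3 * 2 * fact(1)
= 5 * 4 * 3 * 2 * 1
= 120

120


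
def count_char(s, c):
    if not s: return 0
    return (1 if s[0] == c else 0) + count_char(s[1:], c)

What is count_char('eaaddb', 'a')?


s[0]='e' != 'a' -> 0
s[0]='a' == 'a' -> 1
s[0]='a' == 'a' -> 1
s[0]='d' != 'a' -> 0
s[0]='d' != 'a' -> 0
s[0]='b' != 'a' -> 0
Sum: 0 + 1 + 1 + 0 + 0 + 0 = 2

2


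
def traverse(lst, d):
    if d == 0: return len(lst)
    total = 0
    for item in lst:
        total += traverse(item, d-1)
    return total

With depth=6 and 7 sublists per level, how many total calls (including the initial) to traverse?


At depth 0 (root): 1 call
At depth 1: each of 1 parents calls traverse on 7 children = 7 calls
At depth 2: each of 7 parents calls traverse on 7 children = 49 calls
At depth 3: each of 49 parents calls traverse on 7 children = 343 calls
At depth 4: each of 343 parents calls traverse on 7 children = 2401 calls
At depth 5: each of 2401 parents calls traverse on 7 children = 16807 calls
At depth 6: each of 16807 parents calls traverse on 7 children = 117649 calls
Total: 1 + 7 + 49 + 343 + 2401 + 16807 + 117649 = 137257

137257


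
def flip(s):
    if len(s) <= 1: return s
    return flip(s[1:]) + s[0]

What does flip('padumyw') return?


flip('padumyw') = flip('adumyw') + 'p'
flip('adumyw') = flip('dumyw') + 'a'
flip('dumyw') = flip('umyw') + 'd'
flip('umyw') = flip('myw') + 'u'
flip('myw') = flip('yw') + 'm'
flip('yw') = flip('w') + 'y'
flip('w') = 'w'  (base case)
Concatenating: 'w' + 'y' + 'm' + 'u' + 'd' + 'a' + 'p' = 'wymudap'

wymudap


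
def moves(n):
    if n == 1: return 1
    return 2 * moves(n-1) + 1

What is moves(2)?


moves(2) = 2 * moves(1) + 1
moves(1) = 1  (base case)
moves(2) = 2 * 1 + 1 = 3

3


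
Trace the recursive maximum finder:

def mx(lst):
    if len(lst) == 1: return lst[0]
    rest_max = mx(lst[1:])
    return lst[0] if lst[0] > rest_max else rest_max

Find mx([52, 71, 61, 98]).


mx([52, 71, 61, 98]): compare 52 with mx([71, 61, 98])
mx([71, 61, 98]): compare 71 with mx([61, 98])
mx([61, 98]): compare 61 with mx([98])
mx([98]) = 98  (base case)
Compare 61 with 98 -> 98
Compare 71 with 98 -> 98
Compare 52 with 98 -> 98

98


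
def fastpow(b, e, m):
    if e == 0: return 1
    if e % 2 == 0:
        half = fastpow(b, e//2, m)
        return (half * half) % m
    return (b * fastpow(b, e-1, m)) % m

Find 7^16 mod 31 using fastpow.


fastpow(7, 16, 31): e is even, compute fastpow(7, 8, 31)
  fastpow(7, 8, 31): e is even, compute fastpow(7, 4, 31)
    fastpow(7, 4, 31): e is even, compute fastpow(7, 2, 31)
      fastpow(7, 2, 31): e is even, compute fastpow(7, 1, 31)
        fastpow(7, 1, 31): e is odd, compute fastpow(7, 0, 31)
          fastpow(7, 0, 31) = 1
        (7 * 1) % 31 = 7
      half=7, (7*7) % 31 = 18
    half=18, (18*18) % 31 = 14
  half=14, (14*14) % 31 = 10
half=10, (10*10) % 31 = 7

7


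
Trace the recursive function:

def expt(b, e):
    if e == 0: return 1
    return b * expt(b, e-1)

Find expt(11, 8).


expt(11, 8)
= 11 * expt(11, 7)
= 11 * 11 * expt(11, 6)
= 11 * 11 * 11 * expt(11, 5)
= 11 * 11 * 11 * 11 * expt(11, 4)
= 11 * 11 * 11 * 11 * 11 * expt(11, 3)
= 11 * 11 * 11 * 11 * 11 * 11 * expt(11, 2)
= 11 * 11 * 11 * 11 * 11 * 11 * 11 * expt(11, 1)
= 11 * 11 * 11 * 11 * 11 * 11 * 11 * 11 * expt(11, 0)
= 11 * 11 * 11 * 11 * 11 * 11 * 11 * 11 * 1
= 214358881

214358881


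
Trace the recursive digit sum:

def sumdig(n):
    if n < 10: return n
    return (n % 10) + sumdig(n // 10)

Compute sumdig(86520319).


sumdig(86520319) = 9 + sumdig(8652031)
sumdig(8652031) = 1 + sumdig(865203)
sumdig(865203) = 3 + sumdig(86520)
sumdig(86520) = 0 + sumdig(8652)
sumdig(8652) = 2 + sumdig(865)
sumdig(865) = 5 + sumdig(86)
sumdig(86) = 6 + sumdig(8)
sumdig(8) = 8  (base case)
Total: 9 + 1 + 3 + 0 + 2 + 5 + 6 + 8 = 34

34


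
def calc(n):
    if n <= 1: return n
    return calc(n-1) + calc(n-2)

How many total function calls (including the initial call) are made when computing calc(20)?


Let C(n) = total calls for calc(n)
C(0) = 1, C(1) = 1
C(2) = 1 + C(1) + C(0) = 1 + 1 + 1 = 3
C(3) = 1 + C(2) + C(1) = 1 + 3 + 1 = 5
C(4) = 1 + C(3) + C(2) = 1 + 5 + 3 = 9
C(5) = 1 + C(4) + C(3) = 1 + 9 + 5 = 15
C(6) = 1 + C(5) + C(4) = 1 + 15 + 9 = 25
C(7) = 1 + C(6) + C(5) = 1 + 25 + 15 = 41
C(8) = 1 + C(7) + C(6) = 1 + 41 + 25 = 67
C(9) = 1 + C(8) + C(7) = 1 + 67 + 41 = 109
C(10) = 1 + C(9) + C(8) = 1 + 109 + 67 = 177
C(11) = 1 + C(10) + C(9) = 1 + 177 + 109 = 287
C(12) = 1 + C(11) + C(10) = 1 + 287 + 177 = 465
C(13) = 1 + C(12) + C(11) = 1 + 465 + 287 = 753
C(14) = 1 + C(13) + C(12) = 1 + 753 + 465 = 1219
C(15) = 1 + C(14) + C(13) = 1 + 1219 + 753 = 1973
C(16) = 1 + C(15) + C(14) = 1 + 1973 + 1219 = 3193
C(17) = 1 + C(16) + C(15) = 1 + 3193 + 1973 = 5167
C(18) = 1 + C(17) + C(16) = 1 + 5167 + 3193 = 8361
C(19) = 1 + C(18) + C(17) = 1 + 8361 + 5167 = 13529
C(20) = 1 + C(19) + C(18) = 1 + 13529 + 8361 = 21891

21891


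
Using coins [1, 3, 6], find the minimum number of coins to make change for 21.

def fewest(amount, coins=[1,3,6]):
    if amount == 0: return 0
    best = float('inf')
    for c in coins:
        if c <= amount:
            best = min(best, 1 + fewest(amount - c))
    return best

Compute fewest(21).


Building up with DP:
fewest(0) = 0
fewest(1) = min(1+fewest(0)=1+0=1) = 1
fewest(2) = min(1+fewest(1)=1+1=2) = 2
fewest(3) = min(1+fewest(2)=1+2=3, 1+fewest(0)=1+0=1) = 1
fewest(4) = min(1+fewest(3)=1+1=2, 1+fewest(1)=1+1=2) = 2
fewest(5) = min(1+fewest(4)=1+2=3, 1+fewest(2)=1+2=3) = 3
fewest(6) = min(1+fewest(5)=1+3=4, 1+fewest(3)=1+1=2, 1+fewest(0)=1+0=1) = 1
fewest(7) = min(1+fewest(6)=1+1=2, 1+fewest(4)=1+2=3, 1+fewest(1)=1+1=2) = 2
fewest(8) = min(1+fewest(7)=1+2=3, 1+fewest(5)=1+3=4, 1+fewest(2)=1+2=3) = 3
fewest(9) = min(1+fewest(8)=1+3=4, 1+fewest(6)=1+1=2, 1+fewest(3)=1+1=2) = 2
fewest(10) = min(1+fewest(9)=1+2=3, 1+fewest(7)=1+2=3, 1+fewest(4)=1+2=3) = 3
fewest(11) = min(1+fewest(10)=1+3=4, 1+fewest(8)=1+3=4, 1+fewest(5)=1+3=4) = 4
fewest(12) = min(1+fewest(11)=1+4=5, 1+fewest(9)=1+2=3, 1+fewest(6)=1+1=2) = 2
fewest(13) = min(1+fewest(12)=1+2=3, 1+fewest(10)=1+3=4, 1+fewest(7)=1+2=3) = 3
fewest(14) = min(1+fewest(13)=1+3=4, 1+fewest(11)=1+4=5, 1+fewest(8)=1+3=4) = 4
fewest(15) = min(1+fewest(14)=1+4=5, 1+fewest(12)=1+2=3, 1+fewest(9)=1+2=3) = 3
fewest(16) = min(1+fewest(15)=1+3=4, 1+fewest(13)=1+3=4, 1+fewest(10)=1+3=4) = 4
fewest(17) = min(1+fewest(16)=1+4=5, 1+fewest(14)=1+4=5, 1+fewest(11)=1+4=5) = 5
fewest(18) = min(1+fewest(17)=1+5=6, 1+fewest(15)=1+3=4, 1+fewest(12)=1+2=3) = 3
fewest(19) = min(1+fewest(18)=1+3=4, 1+fewest(16)=1+4=5, 1+fewest(13)=1+3=4) = 4
fewest(20) = min(1+fewest(19)=1+4=5, 1+fewest(17)=1+5=6, 1+fewest(14)=1+4=5) = 5
fewest(21) = min(1+fewest(20)=1+5=6, 1+fewest(18)=1+3=4, 1+fewest(15)=1+3=4) = 4

4


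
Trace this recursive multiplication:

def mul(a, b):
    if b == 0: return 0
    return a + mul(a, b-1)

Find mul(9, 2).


mul(9, 2) = 9 + mul(9, 1)
mul(9, 1) = 9 + mul(9, 0)
mul(9, 0) = 0  (base case)
Total: 9 + 9 + 0 = 18

18


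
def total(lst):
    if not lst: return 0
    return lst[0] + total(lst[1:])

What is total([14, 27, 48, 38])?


total([14, 27, 48, 38]) = 14 + total([27, 48, 38])
total([27, 48, 38]) = 27 + total([48, 38])
total([48, 38]) = 48 + total([38])
total([38]) = 38 + total([])
total([]) = 0  (base case)
Total: 14 + 27 + 48 + 38 + 0 = 127

127


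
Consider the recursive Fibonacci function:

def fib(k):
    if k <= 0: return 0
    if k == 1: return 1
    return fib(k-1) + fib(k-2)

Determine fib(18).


Computing fib(18) bottom-up:
fib(0) = 0
fib(1) = 1
fib(2) = fib(1) + fib(0) = 1 + 0 = 1
fib(3) = fib(2) + fib(1) = 1 + 1 = 2
fib(4) = fib(3) + fib(2) = 2 + 1 = 3
fib(5) = fib(4) + fib(3) = 3 + 2 = 5
fib(6) = fib(5) + fib(4) = 5 + 3 = 8
fib(7) = fib(6) + fib(5) = 8 + 5 = 13
fib(8) = fib(7) + fib(6) = 13 + 8 = 21
fib(9) = fib(8) + fib(7) = 21 + 13 = 34
fib(10) = fib(9) + fib(8) = 34 + 21 = 55
fib(11) = fib(10) + fib(9) = 55 + 34 = 89
fib(12) = fib(11) + fib(10) = 89 + 55 = 144
fib(13) = fib(12) + fib(11) = 144 + 89 = 233
fib(14) = fib(13) + fib(12) = 233 + 144 = 377
fib(15) = fib(14) + fib(13) = 377 + 233 = 610
fib(16) = fib(15) + fib(14) = 610 + 377 = 987
fib(17) = fib(16) + fib(15) = 987 + 610 = 1597
fib(18) = fib(17) + fib(16) = 1597 + 987 = 2584

2584


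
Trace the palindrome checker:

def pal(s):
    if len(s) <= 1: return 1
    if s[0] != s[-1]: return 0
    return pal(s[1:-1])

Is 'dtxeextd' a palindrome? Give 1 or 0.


pal('dtxeextd'): s[0]='d' == s[-1]='d' -> check pal('txeext')
pal('txeext'): s[0]='t' == s[-1]='t' -> check pal('xeex')
pal('xeex'): s[0]='x' == s[-1]='x' -> check pal('ee')
pal('ee'): s[0]='e' == s[-1]='e' -> check pal('')
pal(''): len <= 1 -> return 1  (base case)
Result: 1 (palindrome)

1


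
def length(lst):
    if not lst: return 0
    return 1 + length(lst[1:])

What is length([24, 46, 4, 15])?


length([24, 46, 4, 15]) = 1 + length([46, 4, 15])
length([46, 4, 15]) = 1 + length([4, 15])
length([4, 15]) = 1 + length([15])
length([15]) = 1 + length([])
length([]) = 0  (base case)
Unwinding: 1 + 1 + 1 + 1 + 0 = 4

4


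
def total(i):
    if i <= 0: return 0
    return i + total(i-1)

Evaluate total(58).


total(58)
= 58 + 57 + 56 + 55 + 54 + 53 + 52 + 51 + 50 + 49 + 48 + 47 + 46 + 45 + 44 + 43 + 42 + 41 + 40 + 39 + 38 + 37 + 36 + 35 + 34 + 33 + 32 + 31 + 30 + 29 + 28 + 27 + 26 + 25 + 24 + 23 + 22 + 21 + 20 + 19 + 18 + 17 + 16 + 15 + 14 + 13 + 12 + 11 + 10 + 9 + 8 + 7 + 6 + 5 + 4 + 3 + 2 + 1 + total(0)
= 58 + 57 + 56 + 55 + 54 + 53 + 52 + 51 + 50 + 49 + 48 + 47 + 46 + 45 + 44 + 43 + 42 + 41 + 40 + 39 + 38 + 37 + 36 + 35 + 34 + 33 + 32 + 31 + 30 + 29 + 28 + 27 + 26 + 25 + 24 + 23 + 22 + 21 + 20 + 19 + 18 + 17 + 16 + 15 + 14 + 13 + 12 + 11 + 10 + 9 + 8 + 7 + 6 + 5 + 4 + 3 + 2 + 1 + 0
= 1711

1711


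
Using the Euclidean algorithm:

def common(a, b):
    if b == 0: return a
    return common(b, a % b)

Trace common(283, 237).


common(283, 237) = common(237, 46)
common(237, 46) = common(46, 7)
common(46, 7) = common(7, 4)
common(7, 4) = common(4, 3)
common(4, 3) = common(3, 1)
common(3, 1) = common(1, 0)
common(1, 0) = 1  (base case)

1


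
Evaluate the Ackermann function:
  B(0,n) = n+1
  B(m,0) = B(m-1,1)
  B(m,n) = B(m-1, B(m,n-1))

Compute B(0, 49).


B(0, 49) = 50
Result: B(0, 49) = 50

50


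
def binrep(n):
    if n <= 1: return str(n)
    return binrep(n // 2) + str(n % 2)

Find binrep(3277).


binrep(3277) = binrep(1638) + '1'
binrep(1638) = binrep(819) + '0'
binrep(819) = binrep(409) + '1'
binrep(409) = binrep(204) + '1'
binrep(204) = binrep(102) + '0'
binrep(102) = binrep(51) + '0'
binrep(51) = binrep(25) + '1'
binrep(25) = binrep(12) + '1'
binrep(12) = binrep(6) + '0'
binrep(6) = binrep(3) + '0'
binrep(3) = binrep(1) + '1'
binrep(1) = '1'  (base case)
Concatenating: '1' + '1' + '0' + '0' + '1' + '1' + '0' + '0' + '1' + '1' + '0' + '1' = '110011001101'

110011001101


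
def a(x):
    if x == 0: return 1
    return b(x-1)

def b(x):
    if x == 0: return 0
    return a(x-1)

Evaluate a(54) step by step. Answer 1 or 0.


a(54) = b(53)
b(53) = a(52)
a(52) = b(51)
b(51) = a(50)
a(50) = b(49)
b(49) = a(48)
a(48) = b(47)
b(47) = a(46)
a(46) = b(45)
b(45) = a(44)
a(44) = b(43)
b(43) = a(42)
a(42) = b(41)
b(41) = a(40)
a(40) = b(39)
b(39) = a(38)
a(38) = b(37)
b(37) = a(36)
a(36) = b(35)
b(35) = a(34)
a(34) = b(33)
b(33) = a(32)
a(32) = b(31)
b(31) = a(30)
a(30) = b(29)
b(29) = a(28)
a(28) = b(27)
b(27) = a(26)
a(26) = b(25)
b(25) = a(24)
a(24) = b(23)
b(23) = a(22)
a(22) = b(21)
b(21) = a(20)
a(20) = b(19)
b(19) = a(18)
a(18) = b(17)
b(17) = a(16)
a(16) = b(15)
b(15) = a(14)
a(14) = b(13)
b(13) = a(12)
a(12) = b(11)
b(11) = a(10)
a(10) = b(9)
b(9) = a(8)
a(8) = b(7)
b(7) = a(6)
a(6) = b(5)
b(5) = a(4)
a(4) = b(3)
b(3) = a(2)
a(2) = b(1)
b(1) = a(0)
a(0) = 1  (base case)
Result: 1

1


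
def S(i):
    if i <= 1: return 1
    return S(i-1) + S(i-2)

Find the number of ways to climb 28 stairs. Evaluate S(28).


Building up from base cases:
S(0) = 1
S(1) = 1
S(2) = S(1) + S(0) = 1 + 1 = 2
S(3) = S(2) + S(1) = 2 + 1 = 3
S(4) = S(3) + S(2) = 3 + 2 = 5
S(5) = S(4) + S(3) = 5 + 3 = 8
S(6) = S(5) + S(4) = 8 + 5 = 13
S(7) = S(6) + S(5) = 13 + 8 = 21
S(8) = S(7) + S(6) = 21 + 13 = 34
S(9) = S(8) + S(7) = 34 + 21 = 55
S(10) = S(9) + S(8) = 55 + 34 = 89
S(11) = S(10) + S(9) = 89 + 55 = 144
S(12) = S(11) + S(10) = 144 + 89 = 233
S(13) = S(12) + S(11) = 233 + 144 = 377
S(14) = S(13) + S(12) = 377 + 233 = 610
S(15) = S(14) + S(13) = 610 + 377 = 987
S(16) = S(15) + S(14) = 987 + 610 = 1597
S(17) = S(16) + S(15) = 1597 + 987 = 2584
S(18) = S(17) + S(16) = 2584 + 1597 = 4181
S(19) = S(18) + S(17) = 4181 + 2584 = 6765
S(20) = S(19) + S(18) = 6765 + 4181 = 10946
S(21) = S(20) + S(19) = 10946 + 6765 = 17711
S(22) = S(21) + S(20) = 17711 + 10946 = 28657
S(23) = S(22) + S(21) = 28657 + 17711 = 46368
S(24) = S(23) + S(22) = 46368 + 28657 = 75025
S(25) = S(24) + S(23) = 75025 + 46368 = 121393
S(26) = S(25) + S(24) = 121393 + 75025 = 196418
S(27) = S(26) + S(25) = 196418 + 121393 = 317811
S(28) = S(27) + S(26) = 317811 + 196418 = 514229

514229


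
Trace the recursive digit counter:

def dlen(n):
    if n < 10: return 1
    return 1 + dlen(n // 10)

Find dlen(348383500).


dlen(348383500) = 1 + dlen(34838350)
dlen(34838350) = 1 + dlen(3483835)
dlen(3483835) = 1 + dlen(348383)
dlen(348383) = 1 + dlen(34838)
dlen(34838) = 1 + dlen(3483)
dlen(3483) = 1 + dlen(348)
dlen(348) = 1 + dlen(34)
dlen(34) = 1 + dlen(3)
dlen(3) = 1  (base case: 3 < 10)
Unwinding: 1 + 1 + 1 + 1 + 1 + 1 + 1 + 1 + 1 = 9

9


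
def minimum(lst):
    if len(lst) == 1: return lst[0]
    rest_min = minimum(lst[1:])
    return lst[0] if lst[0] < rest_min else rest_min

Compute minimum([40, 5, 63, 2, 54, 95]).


minimum([40, 5, 63, 2, 54, 95]): compare 40 with minimum([5, 63, 2, 54, 95])
minimum([5, 63, 2, 54, 95]): compare 5 with minimum([63, 2, 54, 95])
minimum([63, 2, 54, 95]): compare 63 with minimum([2, 54, 95])
minimum([2, 54, 95]): compare 2 with minimum([54, 95])
minimum([54, 95]): compare 54 with minimum([95])
minimum([95]) = 95  (base case)
Compare 54 with 95 -> 54
Compare 2 with 54 -> 2
Compare 63 with 2 -> 2
Compare 5 with 2 -> 2
Compare 40 with 2 -> 2

2


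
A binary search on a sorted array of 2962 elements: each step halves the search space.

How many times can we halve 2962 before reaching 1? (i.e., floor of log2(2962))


2962 / 2 = 1481
1481 / 2 = 740
740 / 2 = 370
370 / 2 = 185
185 / 2 = 92
92 / 2 = 46
46 / 2 = 23
23 / 2 = 11
11 / 2 = 5
5 / 2 = 2
2 / 2 = 1
Reached 1 after 11 halvings

11


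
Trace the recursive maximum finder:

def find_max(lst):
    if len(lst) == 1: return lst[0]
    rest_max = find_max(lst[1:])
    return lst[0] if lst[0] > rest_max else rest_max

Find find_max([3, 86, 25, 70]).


find_max([3, 86, 25, 70]): compare 3 with find_max([86, 25, 70])
find_max([86, 25, 70]): compare 86 with find_max([25, 70])
find_max([25, 70]): compare 25 with find_max([70])
find_max([70]) = 70  (base case)
Compare 25 with 70 -> 70
Compare 86 with 70 -> 86
Compare 3 with 86 -> 86

86


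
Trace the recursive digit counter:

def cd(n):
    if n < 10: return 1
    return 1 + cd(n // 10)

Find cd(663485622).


cd(663485622) = 1 + cd(66348562)
cd(66348562) = 1 + cd(6634856)
cd(6634856) = 1 + cd(663485)
cd(663485) = 1 + cd(66348)
cd(66348) = 1 + cd(6634)
cd(6634) = 1 + cd(663)
cd(663) = 1 + cd(66)
cd(66) = 1 + cd(6)
cd(6) = 1  (base case: 6 < 10)
Unwinding: 1 + 1 + 1 + 1 + 1 + 1 + 1 + 1 + 1 = 9

9


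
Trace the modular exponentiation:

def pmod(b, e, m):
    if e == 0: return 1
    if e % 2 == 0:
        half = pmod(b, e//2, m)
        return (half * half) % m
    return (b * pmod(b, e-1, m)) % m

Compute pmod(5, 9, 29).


pmod(5, 9, 29): e is odd, compute pmod(5, 8, 29)
  pmod(5, 8, 29): e is even, compute pmod(5, 4, 29)
    pmod(5, 4, 29): e is even, compute pmod(5, 2, 29)
      pmod(5, 2, 29): e is even, compute pmod(5, 1, 29)
        pmod(5, 1, 29): e is odd, compute pmod(5, 0, 29)
          pmod(5, 0, 29) = 1
        (5 * 1) % 29 = 5
      half=5, (5*5) % 29 = 25
    half=25, (25*25) % 29 = 16
  half=16, (16*16) % 29 = 24
(5 * 24) % 29 = 4

4


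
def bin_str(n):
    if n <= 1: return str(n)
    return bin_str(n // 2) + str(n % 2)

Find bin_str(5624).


bin_str(5624) = bin_str(2812) + '0'
bin_str(2812) = bin_str(1406) + '0'
bin_str(1406) = bin_str(703) + '0'
bin_str(703) = bin_str(351) + '1'
bin_str(351) = bin_str(175) + '1'
bin_str(175) = bin_str(87) + '1'
bin_str(87) = bin_str(43) + '1'
bin_str(43) = bin_str(21) + '1'
bin_str(21) = bin_str(10) + '1'
bin_str(10) = bin_str(5) + '0'
bin_str(5) = bin_str(2) + '1'
bin_str(2) = bin_str(1) + '0'
bin_str(1) = '1'  (base case)
Concatenating: '1' + '0' + '1' + '0' + '1' + '1' + '1' + '1' + '1' + '1' + '0' + '0' + '0' = '1010111111000'

1010111111000


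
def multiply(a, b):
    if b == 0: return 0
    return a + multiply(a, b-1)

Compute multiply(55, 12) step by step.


multiply(55, 12) = 55 + multiply(55, 11)
multiply(55, 11) = 55 + multiply(55, 10)
multiply(55, 10) = 55 + multiply(55, 9)
multiply(55, 9) = 55 + multiply(55, 8)
multiply(55, 8) = 55 + multiply(55, 7)
multiply(55, 7) = 55 + multiply(55, 6)
multiply(55, 6) = 55 + multiply(55, 5)
multiply(55, 5) = 55 + multiply(55, 4)
multiply(55, 4) = 55 + multiply(55, 3)
multiply(55, 3) = 55 + multiply(55, 2)
multiply(55, 2) = 55 + multiply(55, 1)
multiply(55, 1) = 55 + multiply(55, 0)
multiply(55, 0) = 0  (base case)
Total: 55 + 55 + 55 + 55 + 55 + 55 + 55 + 55 + 55 + 55 + 55 + 55 + 0 = 660

660


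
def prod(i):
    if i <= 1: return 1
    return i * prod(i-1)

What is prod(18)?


prod(18)
= 18 * prod(17)
= 18 * 17 * prod(16)
= 18 * 17 * 16 * prod(15)
= 18 * 17 * 16 * 15 * prod(14)
= 18 * 17 * 16 * 15 * 14 * prod(13)
= 18 * 17 * 16 * 15 * 14 * 13 * prod(12)
= 18 * 17 * 16 * 15 * 14 * 13 * 12 * prod(11)
= 18 * 17 * 16 * 15 * 14 * 13 * 12 * 11 * prod(10)
= 18 * 17 * 16 * 15 * 14 * 13 * 12 * 11 * 10 * prod(9)
= 18 * 17 * 16 * 15 * 14 * 13 * 12 * 11 * 10 * 9 * prod(8)
= 18 * 17 * 16 * 15 * 14 * 13 * 12 * 11 * 10 * 9 * 8 * prod(7)
= 18 * 17 * 16 * 15 * 14 * 13 * 12 * 11 * 10 * 9 * 8 * 7 * prod(6)
= 18 * 17 * 16 * 15 * 14 * 13 * 12 * 11 * 10 * 9 * 8 * 7 * 6 * prod(5)
= 18 * 17 * 16 * 15 * 14 * 13 * 12 * 11 * 10 * 9 * 8 * 7 * 6 * 5 * prod(4)
= 18 * 17 * 16 * 15 * 14 * 13 * 12 * 11 * 10 * 9 * 8 * 7 * 6 * 5 * 4 * prod(3)
= 18 * 17 * 16 * 15 * 14 * 13 * 12 * 11 * 10 * 9 * 8 * 7 * 6 * 5 * 4 * 3 * prod(2)
= 18 * 17 * 16 * 15 * 14 * 13 * 12 * 11 * 10 * 9 * 8 * 7 * 6 * 5 * 4 * 3 * 2 * prod(1)
= 18 * 17 * 16 * 15 * 14 * 13 * 12 * 11 * 10 * 9 * 8 * 7 * 6 * 5 * 4 * 3 * 2 * 1
= 6402373705728000

6402373705728000


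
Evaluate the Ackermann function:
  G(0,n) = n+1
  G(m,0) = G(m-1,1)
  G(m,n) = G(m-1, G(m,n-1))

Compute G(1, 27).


G(1, 27) = G(0, G(1, 26))
  G(1, 26) = G(0, G(1, 25))
    G(1, 25) = G(0, G(1, 24))
      G(1, 24) = G(0, G(1, 23))
        G(1, 23) = G(0, G(1, 22))
          G(1, 22) = G(0, G(1, 21))
          G(1, 21) = G(0, G(1, 20))
          G(1, 20) = G(0, G(1, 19))
          G(1, 19) = G(0, G(1, 18))
          G(1, 18) = G(0, G(1, 17))
          G(1, 17) = G(0, G(1, 16))
          G(1, 16) = G(0, G(1, 15))
          G(1, 15) = G(0, G(1, 14))
          G(1, 14) = G(0, G(1, 13))
          G(1, 13) = G(0, G(1, 12))
          G(1, 12) = G(0, G(1, 11))
          G(1, 11) = G(0, G(1, 10))
          G(1, 10) = G(0, G(1, 9))
          G(1, 9) = G(0, G(1, 8))
          G(1, 8) = G(0, G(1, 7))
          G(1, 7) = G(0, G(1, 6))
          G(1, 6) = G(0, G(1, 5))
          G(1, 5) = G(0, G(1, 4))
          G(1, 4) = G(0, G(1, 3))
          G(1, 3) = G(0, G(1, 2))
... (trace truncated)
Result: G(1, 27) = 29

29


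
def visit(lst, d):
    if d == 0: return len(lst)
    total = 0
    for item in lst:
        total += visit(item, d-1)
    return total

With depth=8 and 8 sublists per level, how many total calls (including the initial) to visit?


At depth 0 (root): 1 call
At depth 1: each of 1 parents calls visit on 8 children = 8 calls
At depth 2: each of 8 parents calls visit on 8 children = 64 calls
At depth 3: each of 64 parents calls visit on 8 children = 512 calls
At depth 4: each of 512 parents calls visit on 8 children = 4096 calls
At depth 5: each of 4096 parents calls visit on 8 children = 32768 calls
At depth 6: each of 32768 parents calls visit on 8 children = 262144 calls
At depth 7: each of 262144 parents calls visit on 8 children = 2097152 calls
At depth 8: each of 2097152 parents calls visit on 8 children = 16777216 calls
Total: 1 + 8 + 64 + 512 + 4096 + 32768 + 262144 + 2097152 + 16777216 = 19173961

19173961


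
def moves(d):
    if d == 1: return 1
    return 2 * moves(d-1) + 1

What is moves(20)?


moves(20) = 2 * moves(19) + 1
moves(19) = 2 * moves(18) + 1
moves(18) = 2 * moves(17) + 1
moves(17) = 2 * moves(16) + 1
moves(16) = 2 * moves(15) + 1
moves(15) = 2 * moves(14) + 1
moves(14) = 2 * moves(13) + 1
moves(13) = 2 * moves(12) + 1
moves(12) = 2 * moves(11) + 1
moves(11) = 2 * moves(10) + 1
moves(10) = 2 * moves(9) + 1
moves(9) = 2 * moves(8) + 1
moves(8) = 2 * moves(7) + 1
moves(7) = 2 * moves(6) + 1
moves(6) = 2 * moves(5) + 1
moves(5) = 2 * moves(4) + 1
moves(4) = 2 * moves(3) + 1
moves(3) = 2 * moves(2) + 1
moves(2) = 2 * moves(1) + 1
moves(1) = 1  (base case)
moves(2) = 2 * 1 + 1 = 3
moves(3) = 2 * 3 + 1 = 7
moves(4) = 2 * 7 + 1 = 15
moves(5) = 2 * 15 + 1 = 31
moves(6) = 2 * 31 + 1 = 63
moves(7) = 2 * 63 + 1 = 127
moves(8) = 2 * 127 + 1 = 255
moves(9) = 2 * 255 + 1 = 511
moves(10) = 2 * 511 + 1 = 1023
moves(11) = 2 * 1023 + 1 = 2047
moves(12) = 2 * 2047 + 1 = 4095
moves(13) = 2 * 4095 + 1 = 8191
moves(14) = 2 * 8191 + 1 = 16383
moves(15) = 2 * 16383 + 1 = 32767
moves(16) = 2 * 32767 + 1 = 65535
moves(17) = 2 * 65535 + 1 = 131071
moves(18) = 2 * 131071 + 1 = 262143
moves(19) = 2 * 262143 + 1 = 524287
moves(20) = 2 * 524287 + 1 = 1048575

1048575


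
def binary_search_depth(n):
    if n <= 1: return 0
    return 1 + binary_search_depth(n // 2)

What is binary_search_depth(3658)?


3658 / 2 = 1829
1829 / 2 = 914
914 / 2 = 457
457 / 2 = 228
228 / 2 = 114
114 / 2 = 57
57 / 2 = 28
28 / 2 = 14
14 / 2 = 7
7 / 2 = 3
3 / 2 = 1
Reached 1 after 11 halvings

11


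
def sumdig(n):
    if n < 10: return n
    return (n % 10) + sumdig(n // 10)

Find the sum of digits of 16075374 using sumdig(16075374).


sumdig(16075374) = 4 + sumdig(1607537)
sumdig(1607537) = 7 + sumdig(160753)
sumdig(160753) = 3 + sumdig(16075)
sumdig(16075) = 5 + sumdig(1607)
sumdig(1607) = 7 + sumdig(160)
sumdig(160) = 0 + sumdig(16)
sumdig(16) = 6 + sumdig(1)
sumdig(1) = 1  (base case)
Total: 4 + 7 + 3 + 5 + 7 + 0 + 6 + 1 = 33

33


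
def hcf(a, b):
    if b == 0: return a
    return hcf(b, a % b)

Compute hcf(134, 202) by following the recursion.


hcf(134, 202) = hcf(202, 134)
hcf(202, 134) = hcf(134, 68)
hcf(134, 68) = hcf(68, 66)
hcf(68, 66) = hcf(66, 2)
hcf(66, 2) = hcf(2, 0)
hcf(2, 0) = 2  (base case)

2


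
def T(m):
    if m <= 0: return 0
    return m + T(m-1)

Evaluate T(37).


T(37)
= 37 + 36 + 35 + 34 + 33 + 32 + 31 + 30 + 29 + 28 + 27 + 26 + 25 + 24 + 23 + 22 + 21 + 20 + 19 + 18 + 17 + 16 + 15 + 14 + 13 + 12 + 11 + 10 + 9 + 8 + 7 + 6 + 5 + 4 + 3 + 2 + 1 + T(0)
= 37 + 36 + 35 + 34 + 33 + 32 + 31 + 30 + 29 + 28 + 27 + 26 + 25 + 24 + 23 + 22 + 21 + 20 + 19 + 18 + 17 + 16 + 15 + 14 + 13 + 12 + 11 + 10 + 9 + 8 + 7 + 6 + 5 + 4 + 3 + 2 + 1 + 0
= 703

703


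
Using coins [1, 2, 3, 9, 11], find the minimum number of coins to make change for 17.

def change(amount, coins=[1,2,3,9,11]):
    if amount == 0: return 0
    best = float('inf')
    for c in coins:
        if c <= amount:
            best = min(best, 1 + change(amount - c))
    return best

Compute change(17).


Building up with DP:
change(0) = 0
change(1) = min(1+change(0)=1+0=1) = 1
change(2) = min(1+change(1)=1+1=2, 1+change(0)=1+0=1) = 1
change(3) = min(1+change(2)=1+1=2, 1+change(1)=1+1=2, 1+change(0)=1+0=1) = 1
change(4) = min(1+change(3)=1+1=2, 1+change(2)=1+1=2, 1+change(1)=1+1=2) = 2
change(5) = min(1+change(4)=1+2=3, 1+change(3)=1+1=2, 1+change(2)=1+1=2) = 2
change(6) = min(1+change(5)=1+2=3, 1+change(4)=1+2=3, 1+change(3)=1+1=2) = 2
change(7) = min(1+change(6)=1+2=3, 1+change(5)=1+2=3, 1+change(4)=1+2=3) = 3
change(8) = min(1+change(7)=1+3=4, 1+change(6)=1+2=3, 1+change(5)=1+2=3) = 3
change(9) = min(1+change(8)=1+3=4, 1+change(7)=1+3=4, 1+change(6)=1+2=3, 1+change(0)=1+0=1) = 1
change(10) = min(1+change(9)=1+1=2, 1+change(8)=1+3=4, 1+change(7)=1+3=4, 1+change(1)=1+1=2) = 2
change(11) = min(1+change(10)=1+2=3, 1+change(9)=1+1=2, 1+change(8)=1+3=4, 1+change(2)=1+1=2, 1+change(0)=1+0=1) = 1
change(12) = min(1+change(11)=1+1=2, 1+change(10)=1+2=3, 1+change(9)=1+1=2, 1+change(3)=1+1=2, 1+change(1)=1+1=2) = 2
change(13) = min(1+change(12)=1+2=3, 1+change(11)=1+1=2, 1+change(10)=1+2=3, 1+change(4)=1+2=3, 1+change(2)=1+1=2) = 2
change(14) = min(1+change(13)=1+2=3, 1+change(12)=1+2=3, 1+change(11)=1+1=2, 1+change(5)=1+2=3, 1+change(3)=1+1=2) = 2
change(15) = min(1+change(14)=1+2=3, 1+change(13)=1+2=3, 1+change(12)=1+2=3, 1+change(6)=1+2=3, 1+change(4)=1+2=3) = 3
change(16) = min(1+change(15)=1+3=4, 1+change(14)=1+2=3, 1+change(13)=1+2=3, 1+change(7)=1+3=4, 1+change(5)=1+2=3) = 3
change(17) = min(1+change(16)=1+3=4, 1+change(15)=1+3=4, 1+change(14)=1+2=3, 1+change(8)=1+3=4, 1+change(6)=1+2=3) = 3

3


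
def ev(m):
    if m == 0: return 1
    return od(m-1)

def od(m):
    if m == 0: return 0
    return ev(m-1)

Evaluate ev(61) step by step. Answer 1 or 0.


ev(61) = od(60)
od(60) = ev(59)
ev(59) = od(58)
od(58) = ev(57)
ev(57) = od(56)
od(56) = ev(55)
ev(55) = od(54)
od(54) = ev(53)
ev(53) = od(52)
od(52) = ev(51)
ev(51) = od(50)
od(50) = ev(49)
ev(49) = od(48)
od(48) = ev(47)
ev(47) = od(46)
od(46) = ev(45)
ev(45) = od(44)
od(44) = ev(43)
ev(43) = od(42)
od(42) = ev(41)
ev(41) = od(40)
od(40) = ev(39)
ev(39) = od(38)
od(38) = ev(37)
ev(37) = od(36)
od(36) = ev(35)
ev(35) = od(34)
od(34) = ev(33)
ev(33) = od(32)
od(32) = ev(31)
ev(31) = od(30)
od(30) = ev(29)
ev(29) = od(28)
od(28) = ev(27)
ev(27) = od(26)
od(26) = ev(25)
ev(25) = od(24)
od(24) = ev(23)
ev(23) = od(22)
od(22) = ev(21)
ev(21) = od(20)
od(20) = ev(19)
ev(19) = od(18)
od(18) = ev(17)
ev(17) = od(16)
od(16) = ev(15)
ev(15) = od(14)
od(14) = ev(13)
ev(13) = od(12)
od(12) = ev(11)
ev(11) = od(10)
od(10) = ev(9)
ev(9) = od(8)
od(8) = ev(7)
ev(7) = od(6)
od(6) = ev(5)
ev(5) = od(4)
od(4) = ev(3)
ev(3) = od(2)
od(2) = ev(1)
ev(1) = od(0)
od(0) = 0  (base case)
Result: 0

0


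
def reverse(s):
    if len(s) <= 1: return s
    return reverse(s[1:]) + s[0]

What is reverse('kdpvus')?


reverse('kdpvus') = reverse('dpvus') + 'k'
reverse('dpvus') = reverse('pvus') + 'd'
reverse('pvus') = reverse('vus') + 'p'
reverse('vus') = reverse('us') + 'v'
reverse('us') = reverse('s') + 'u'
reverse('s') = 's'  (base case)
Concatenating: 's' + 'u' + 'v' + 'p' + 'd' + 'k' = 'suvpdk'

suvpdk


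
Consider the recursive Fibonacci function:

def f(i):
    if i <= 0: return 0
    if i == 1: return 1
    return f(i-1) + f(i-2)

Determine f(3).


Computing f(3) bottom-up:
f(0) = 0
f(1) = 1
f(2) = f(1) + f(0) = 1 + 0 = 1
f(3) = f(2) + f(1) = 1 + 1 = 2

2


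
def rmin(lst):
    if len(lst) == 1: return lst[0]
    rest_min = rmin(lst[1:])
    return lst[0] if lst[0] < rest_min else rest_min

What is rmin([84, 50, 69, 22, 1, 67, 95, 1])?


rmin([84, 50, 69, 22, 1, 67, 95, 1]): compare 84 with rmin([50, 69, 22, 1, 67, 95, 1])
rmin([50, 69, 22, 1, 67, 95, 1]): compare 50 with rmin([69, 22, 1, 67, 95, 1])
rmin([69, 22, 1, 67, 95, 1]): compare 69 with rmin([22, 1, 67, 95, 1])
rmin([22, 1, 67, 95, 1]): compare 22 with rmin([1, 67, 95, 1])
rmin([1, 67, 95, 1]): compare 1 with rmin([67, 95, 1])
rmin([67, 95, 1]): compare 67 with rmin([95, 1])
rmin([95, 1]): compare 95 with rmin([1])
rmin([1]) = 1  (base case)
Compare 95 with 1 -> 1
Compare 67 with 1 -> 1
Compare 1 with 1 -> 1
Compare 22 with 1 -> 1
Compare 69 with 1 -> 1
Compare 50 with 1 -> 1
Compare 84 with 1 -> 1

1


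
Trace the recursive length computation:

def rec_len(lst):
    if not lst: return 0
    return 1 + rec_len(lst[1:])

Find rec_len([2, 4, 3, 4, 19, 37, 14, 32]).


rec_len([2, 4, 3, 4, 19, 37, 14, 32]) = 1 + rec_len([4, 3, 4, 19, 37, 14, 32])
rec_len([4, 3, 4, 19, 37, 14, 32]) = 1 + rec_len([3, 4, 19, 37, 14, 32])
rec_len([3, 4, 19, 37, 14, 32]) = 1 + rec_len([4, 19, 37, 14, 32])
rec_len([4, 19, 37, 14, 32]) = 1 + rec_len([19, 37, 14, 32])
rec_len([19, 37, 14, 32]) = 1 + rec_len([37, 14, 32])
rec_len([37, 14, 32]) = 1 + rec_len([14, 32])
rec_len([14, 32]) = 1 + rec_len([32])
rec_len([32]) = 1 + rec_len([])
rec_len([]) = 0  (base case)
Unwinding: 1 + 1 + 1 + 1 + 1 + 1 + 1 + 1 + 0 = 8

8
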